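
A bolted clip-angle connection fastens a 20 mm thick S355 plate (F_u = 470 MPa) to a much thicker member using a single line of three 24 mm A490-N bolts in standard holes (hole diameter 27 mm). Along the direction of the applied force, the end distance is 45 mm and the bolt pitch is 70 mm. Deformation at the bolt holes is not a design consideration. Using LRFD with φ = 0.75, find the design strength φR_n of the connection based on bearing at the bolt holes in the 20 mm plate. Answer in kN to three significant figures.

1240 kN

Per bolt r_n = 1.5 l_c t F_u ≤ 3.0 d t F_u; upper limit = 3.0 × 24 × 20 × 470 / 1000 = 676.8 kN.
Edge bolt: l_c = 45 − 27/2 = 31.5 mm → 1.5 × 31.5 × 20 × 470 / 1000 = 444.2 → r_n = 444.2 kN.
Interior bolts: l_c = 70 − 27 = 43 mm → 1.5 × 43 × 20 × 470 / 1000 = 606.3 → r_n = 606.3 kN.
R_n = 1 × 444.2 + 2 × 606.3 = 1657 kN.
Design strength φR_n = 0.75 × 1657 = 1240 kN.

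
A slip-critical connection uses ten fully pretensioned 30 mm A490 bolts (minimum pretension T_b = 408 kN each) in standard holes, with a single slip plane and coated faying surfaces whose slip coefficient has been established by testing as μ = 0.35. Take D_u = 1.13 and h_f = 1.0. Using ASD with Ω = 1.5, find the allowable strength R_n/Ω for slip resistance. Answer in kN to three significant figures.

1080 kN

R_n = μ · D_u · h_f · T_b · n_s · n_b = 0.35 × 1.13 × 1.0 × 408 × 1 × 10 = 1614 kN.
Allowable strength R_n/Ω = 1614 / 1.5 = 1080 kN.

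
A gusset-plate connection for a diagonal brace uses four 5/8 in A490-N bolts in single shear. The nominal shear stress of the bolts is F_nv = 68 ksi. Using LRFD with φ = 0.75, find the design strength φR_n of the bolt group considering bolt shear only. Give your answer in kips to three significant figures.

A_b = π × 0.625² / 4 = 0.3068 in².
R_n = F_nv · A_b · n · n_s = 68 × 0.3068 × 4 × 1 = 83.45 kips.
Design strength φR_n = 0.75 × 83.45 = 62.6 kips.

62.6 kips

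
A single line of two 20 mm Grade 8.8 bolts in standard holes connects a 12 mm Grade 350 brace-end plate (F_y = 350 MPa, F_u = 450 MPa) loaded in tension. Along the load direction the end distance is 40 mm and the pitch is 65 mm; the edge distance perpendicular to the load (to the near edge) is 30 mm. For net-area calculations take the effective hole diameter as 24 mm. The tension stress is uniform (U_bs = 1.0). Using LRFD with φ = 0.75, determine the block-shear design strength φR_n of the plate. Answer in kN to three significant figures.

Shear plane L_v = 40 + 1·65 = 105 mm; A_gv = 105 × 12 = 1260 mm².
A_nv = (105 − 1.5·24) × 12 = 828 mm².
A_nt = (30 − 0.5·24) × 12 = 216 mm².
0.6 F_u A_nv = 223.6 kN; 0.6 F_y A_gv = 264.6 kN → shear rupture governs the shear term.
R_n = 223.6 + 1.0 × 450 × 216 / 1000 = 320.8 kN.
Design strength φR_n = 0.75 × 320.8 = 241 kN.

241 kN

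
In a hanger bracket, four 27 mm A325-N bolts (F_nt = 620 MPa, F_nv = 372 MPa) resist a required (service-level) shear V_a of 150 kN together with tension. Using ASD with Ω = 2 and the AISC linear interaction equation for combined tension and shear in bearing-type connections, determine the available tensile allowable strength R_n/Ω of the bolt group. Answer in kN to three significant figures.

673 kN

A_b = π·27²/4 = 572.6 mm²; f_rv = 150 × 1000 / (4 × 572.6) = 65.5 MPa.
F'_nt = 1.3 F_nt − (Ω F_nt / F_nv) f_rv = 1.3·620 − (2·620/372)·65.5 = 587.7 MPa, capped at F_nt → F'_nt = 587.7 MPa.
R_n = F'_nt · A_b · n = 587.7 × 572.6 × 4 / 1000 = 1346 kN.
Allowable strength R_n/Ω = 1346 / 2 = 673 kN.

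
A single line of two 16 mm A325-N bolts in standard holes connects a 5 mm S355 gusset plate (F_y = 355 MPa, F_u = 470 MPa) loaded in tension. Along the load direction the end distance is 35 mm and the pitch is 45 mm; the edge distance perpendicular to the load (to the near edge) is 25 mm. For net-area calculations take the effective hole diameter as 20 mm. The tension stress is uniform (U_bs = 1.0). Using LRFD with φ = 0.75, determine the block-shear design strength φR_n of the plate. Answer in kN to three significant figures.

79.3 kN

Shear plane L_v = 35 + 1·45 = 80 mm; A_gv = 80 × 5 = 400 mm².
A_nv = (80 − 1.5·20) × 5 = 250 mm².
A_nt = (25 − 0.5·20) × 5 = 75 mm².
0.6 F_u A_nv = 70.5 kN; 0.6 F_y A_gv = 85.2 kN → shear rupture governs the shear term.
R_n = 70.5 + 1.0 × 470 × 75 / 1000 = 105.8 kN.
Design strength φR_n = 0.75 × 105.8 = 79.3 kN.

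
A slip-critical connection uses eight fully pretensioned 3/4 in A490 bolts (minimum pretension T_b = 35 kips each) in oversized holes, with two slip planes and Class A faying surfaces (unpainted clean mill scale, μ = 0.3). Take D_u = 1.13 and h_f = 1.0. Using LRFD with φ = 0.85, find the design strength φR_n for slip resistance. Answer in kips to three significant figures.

R_n = μ · D_u · h_f · T_b · n_s · n_b = 0.3 × 1.13 × 1.0 × 35 × 2 × 8 = 189.8 kips.
Design strength φR_n = 0.85 × 189.8 = 161 kips.

161 kips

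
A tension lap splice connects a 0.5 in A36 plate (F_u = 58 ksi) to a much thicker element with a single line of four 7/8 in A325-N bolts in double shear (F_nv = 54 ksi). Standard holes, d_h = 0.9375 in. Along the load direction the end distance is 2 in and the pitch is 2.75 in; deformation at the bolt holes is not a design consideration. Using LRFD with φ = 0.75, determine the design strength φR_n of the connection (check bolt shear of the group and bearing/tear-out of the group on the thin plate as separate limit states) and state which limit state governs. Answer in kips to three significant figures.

195 kips (bolt shear governs)

Bolt shear: A_b = π·0.875²/4 = 0.6013 in²; R_n = 54 × 0.6013 × 4 × 2 = 259.8 kips → 0.75 × 259.8 = 195 kips.
Bearing (1.5 l_c t F_u ≤ 3.0 d t F_u): upper limit = 3.0·0.875·0.5·58 = 76.12 kips.
  Edge l_c = 2 − 0.9375/2 = 1.531 → r_n = 66.61 kips; interior l_c = 2.75 − 0.9375 = 1.812 → r_n = 76.12 kips.
  R_n,bearing = 1·66.61 + 3·76.12 = 295 kips → 0.75 × 295 = 221 kips.
Bolt shear governs: 195 kips.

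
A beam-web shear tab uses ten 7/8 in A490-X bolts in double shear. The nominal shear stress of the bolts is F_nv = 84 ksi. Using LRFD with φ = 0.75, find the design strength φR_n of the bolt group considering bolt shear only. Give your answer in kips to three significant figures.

758 kips

A_b = π × 0.875² / 4 = 0.6013 in².
R_n = F_nv · A_b · n · n_s = 84 × 0.6013 × 10 × 2 = 1010 kips.
Design strength φR_n = 0.75 × 1010 = 758 kips.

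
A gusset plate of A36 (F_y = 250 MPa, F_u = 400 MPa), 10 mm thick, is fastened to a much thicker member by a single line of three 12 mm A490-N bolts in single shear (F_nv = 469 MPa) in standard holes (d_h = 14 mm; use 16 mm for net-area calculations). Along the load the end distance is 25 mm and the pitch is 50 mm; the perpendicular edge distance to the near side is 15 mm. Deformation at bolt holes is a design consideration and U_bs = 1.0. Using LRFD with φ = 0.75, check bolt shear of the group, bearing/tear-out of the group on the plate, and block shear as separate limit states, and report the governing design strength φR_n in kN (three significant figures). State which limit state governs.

Bolt shear: A_b = π·12²/4 = 113.1 mm²; R_n = 469 × 113.1 × 3 × 1 / 1000 = 159.1 kN → 0.75 × 159.1 = 119 kN.
Bearing: edge l_c = 18, r_n = 86.4 kN; interior l_c = 36, r_n = 115.2 kN; R_n = 86.4 + 2·115.2 = 316.8 kN → 238 kN.
Block shear: A_gv = 1250, A_nv = 850, A_nt = 70 mm²; R_n = min(0.6F_uA_nv, 0.6F_yA_gv) + U_bs·F_u·A_nt = 215.5 kN → 162 kN.
Bolt shear governs: 119 kN.

119 kN (bolt shear governs)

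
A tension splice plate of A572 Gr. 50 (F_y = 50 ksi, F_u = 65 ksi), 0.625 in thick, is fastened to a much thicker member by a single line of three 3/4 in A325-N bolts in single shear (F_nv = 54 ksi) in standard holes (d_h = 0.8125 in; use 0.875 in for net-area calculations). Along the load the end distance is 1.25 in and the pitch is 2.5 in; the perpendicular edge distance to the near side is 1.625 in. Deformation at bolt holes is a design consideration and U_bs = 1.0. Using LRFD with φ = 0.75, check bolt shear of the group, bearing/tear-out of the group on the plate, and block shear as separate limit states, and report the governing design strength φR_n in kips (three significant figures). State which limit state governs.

Bolt shear: A_b = π·0.75²/4 = 0.4418 in²; R_n = 54 × 0.4418 × 3 × 1 = 71.57 kips → 0.75 × 71.57 = 53.7 kips.
Bearing: edge l_c = 0.8438, r_n = 41.13 kips; interior l_c = 1.688, r_n = 73.12 kips; R_n = 41.13 + 2·73.12 = 187.4 kips → 141 kips.
Block shear: A_gv = 3.906, A_nv = 2.539, A_nt = 0.7422 in²; R_n = min(0.6F_uA_nv, 0.6F_yA_gv) + U_bs·F_u·A_nt = 147.3 kips → 110 kips.
Bolt shear governs: 53.7 kips.

53.7 kips (bolt shear governs)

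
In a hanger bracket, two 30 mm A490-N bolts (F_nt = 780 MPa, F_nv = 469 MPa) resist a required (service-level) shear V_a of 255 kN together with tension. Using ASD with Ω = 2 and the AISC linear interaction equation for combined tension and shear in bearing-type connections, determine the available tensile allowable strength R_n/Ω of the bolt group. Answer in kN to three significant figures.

293 kN

A_b = π·30²/4 = 706.9 mm²; f_rv = 255 × 1000 / (2 × 706.9) = 180.4 MPa.
F'_nt = 1.3 F_nt − (Ω F_nt / F_nv) f_rv = 1.3·780 − (2·780/469)·180.4 = 414 MPa, capped at F_nt → F'_nt = 414 MPa.
R_n = F'_nt · A_b · n = 414 × 706.9 × 2 / 1000 = 585.3 kN.
Allowable strength R_n/Ω = 585.3 / 2 = 293 kN.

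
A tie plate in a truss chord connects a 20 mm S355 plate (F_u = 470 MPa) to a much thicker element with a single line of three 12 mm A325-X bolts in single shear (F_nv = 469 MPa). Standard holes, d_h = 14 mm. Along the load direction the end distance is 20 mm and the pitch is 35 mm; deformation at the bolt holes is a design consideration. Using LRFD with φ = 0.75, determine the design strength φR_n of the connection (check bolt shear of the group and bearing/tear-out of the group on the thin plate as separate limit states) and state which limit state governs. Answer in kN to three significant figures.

119 kN (bolt shear governs)

Bolt shear: A_b = π·12²/4 = 113.1 mm²; R_n = 469 × 113.1 × 3 × 1 / 1000 = 159.1 kN → 0.75 × 159.1 = 119 kN.
Bearing (1.2 l_c t F_u ≤ 2.4 d t F_u): upper limit = 2.4·12·20·470 / 1000 = 270.7 kN.
  Edge l_c = 20 − 14/2 = 13 → r_n = 146.6 kN; interior l_c = 35 − 14 = 21 → r_n = 236.9 kN.
  R_n,bearing = 1·146.6 + 2·236.9 = 620.4 kN → 0.75 × 620.4 = 465 kN.
Bolt shear governs: 119 kN.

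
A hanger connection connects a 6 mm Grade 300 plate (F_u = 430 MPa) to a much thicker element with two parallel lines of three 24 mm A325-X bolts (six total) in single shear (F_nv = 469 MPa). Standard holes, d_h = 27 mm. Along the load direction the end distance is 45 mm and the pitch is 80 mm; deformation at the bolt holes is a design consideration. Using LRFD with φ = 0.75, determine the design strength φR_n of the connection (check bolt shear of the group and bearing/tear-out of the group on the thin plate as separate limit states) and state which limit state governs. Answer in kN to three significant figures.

592 kN (bearing governs)

Bolt shear: A_b = π·24²/4 = 452.4 mm²; R_n = 469 × 452.4 × 6 × 1 / 1000 = 1273 kN → 0.75 × 1273 = 955 kN.
Bearing (1.2 l_c t F_u ≤ 2.4 d t F_u): upper limit = 2.4·24·6·430 / 1000 = 148.6 kN.
  Edge l_c = 45 − 27/2 = 31.5 → r_n = 97.52 kN; interior l_c = 80 − 27 = 53 → r_n = 148.6 kN.
  R_n,bearing = 2·97.52 + 4·148.6 = 789.5 kN → 0.75 × 789.5 = 592 kN.
Bearing governs: 592 kN.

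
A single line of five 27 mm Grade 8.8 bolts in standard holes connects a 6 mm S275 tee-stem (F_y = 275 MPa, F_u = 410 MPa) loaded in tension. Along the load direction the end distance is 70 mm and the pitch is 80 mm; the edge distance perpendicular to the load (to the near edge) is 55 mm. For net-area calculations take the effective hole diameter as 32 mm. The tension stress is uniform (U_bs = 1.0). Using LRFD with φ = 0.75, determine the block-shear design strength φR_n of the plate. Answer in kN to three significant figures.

344 kN

Shear plane L_v = 70 + 4·80 = 390 mm; A_gv = 390 × 6 = 2340 mm².
A_nv = (390 − 4.5·32) × 6 = 1476 mm².
A_nt = (55 − 0.5·32) × 6 = 234 mm².
0.6 F_u A_nv = 363.1 kN; 0.6 F_y A_gv = 386.1 kN → shear rupture governs the shear term.
R_n = 363.1 + 1.0 × 410 × 234 / 1000 = 459 kN.
Design strength φR_n = 0.75 × 459 = 344 kN.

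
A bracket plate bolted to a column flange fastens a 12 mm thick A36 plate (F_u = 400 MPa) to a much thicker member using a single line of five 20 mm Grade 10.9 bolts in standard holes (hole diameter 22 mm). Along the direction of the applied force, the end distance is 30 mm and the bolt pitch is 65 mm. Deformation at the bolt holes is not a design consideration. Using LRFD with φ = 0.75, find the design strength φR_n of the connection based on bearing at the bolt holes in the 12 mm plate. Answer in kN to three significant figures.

967 kN

Per bolt r_n = 1.5 l_c t F_u ≤ 3.0 d t F_u; upper limit = 3.0 × 20 × 12 × 400 / 1000 = 288 kN.
Edge bolt: l_c = 30 − 22/2 = 19 mm → 1.5 × 19 × 12 × 400 / 1000 = 136.8 → r_n = 136.8 kN.
Interior bolts: l_c = 65 − 22 = 43 mm → 1.5 × 43 × 12 × 400 / 1000 = 309.6 → r_n = 288 kN.
R_n = 1 × 136.8 + 4 × 288 = 1289 kN.
Design strength φR_n = 0.75 × 1289 = 967 kN.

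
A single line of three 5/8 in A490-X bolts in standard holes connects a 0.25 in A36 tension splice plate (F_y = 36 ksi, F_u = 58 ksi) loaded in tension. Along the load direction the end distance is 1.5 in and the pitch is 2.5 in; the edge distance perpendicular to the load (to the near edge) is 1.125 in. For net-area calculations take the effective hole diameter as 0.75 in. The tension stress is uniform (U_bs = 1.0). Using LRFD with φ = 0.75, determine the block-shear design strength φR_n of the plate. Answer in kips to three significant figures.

Shear plane L_v = 1.5 + 2·2.5 = 6.5 in; A_gv = 6.5 × 0.25 = 1.625 in².
A_nv = (6.5 − 2.5·0.75) × 0.25 = 1.156 in².
A_nt = (1.125 − 0.5·0.75) × 0.25 = 0.1875 in².
0.6 F_u A_nv = 40.24 kips; 0.6 F_y A_gv = 35.1 kips → shear yielding governs the shear term.
R_n = 35.1 + 1.0 × 58 × 0.1875 = 45.97 kips.
Design strength φR_n = 0.75 × 45.97 = 34.5 kips.

34.5 kips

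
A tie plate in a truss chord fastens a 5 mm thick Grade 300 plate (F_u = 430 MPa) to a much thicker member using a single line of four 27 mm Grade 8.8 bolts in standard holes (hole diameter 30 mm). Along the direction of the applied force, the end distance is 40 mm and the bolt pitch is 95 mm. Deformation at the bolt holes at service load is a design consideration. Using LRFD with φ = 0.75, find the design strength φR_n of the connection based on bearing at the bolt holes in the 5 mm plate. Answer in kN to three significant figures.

Per bolt r_n = 1.2 l_c t F_u ≤ 2.4 d t F_u; upper limit = 2.4 × 27 × 5 × 430 / 1000 = 139.3 kN.
Edge bolt: l_c = 40 − 30/2 = 25 mm → 1.2 × 25 × 5 × 430 / 1000 = 64.5 → r_n = 64.5 kN.
Interior bolts: l_c = 95 − 30 = 65 mm → 1.2 × 65 × 5 × 430 / 1000 = 167.7 → r_n = 139.3 kN.
R_n = 1 × 64.5 + 3 × 139.3 = 482.5 kN.
Design strength φR_n = 0.75 × 482.5 = 362 kN.

362 kN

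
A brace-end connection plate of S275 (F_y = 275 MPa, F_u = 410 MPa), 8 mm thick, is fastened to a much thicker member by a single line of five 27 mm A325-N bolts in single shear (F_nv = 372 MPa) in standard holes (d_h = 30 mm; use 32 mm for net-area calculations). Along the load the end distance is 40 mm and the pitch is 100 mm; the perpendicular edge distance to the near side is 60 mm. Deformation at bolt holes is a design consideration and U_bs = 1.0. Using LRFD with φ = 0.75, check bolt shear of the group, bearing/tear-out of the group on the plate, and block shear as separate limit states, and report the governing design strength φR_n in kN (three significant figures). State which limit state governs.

544 kN (block shear governs)

Bolt shear: A_b = π·27²/4 = 572.6 mm²; R_n = 372 × 572.6 × 5 × 1 / 1000 = 1065 kN → 0.75 × 1065 = 799 kN.
Bearing: edge l_c = 25, r_n = 98.4 kN; interior l_c = 70, r_n = 212.5 kN; R_n = 98.4 + 4·212.5 = 948.6 kN → 711 kN.
Block shear: A_gv = 3520, A_nv = 2368, A_nt = 352 mm²; R_n = min(0.6F_uA_nv, 0.6F_yA_gv) + U_bs·F_u·A_nt = 725.1 kN → 544 kN.
Block shear governs: 544 kN.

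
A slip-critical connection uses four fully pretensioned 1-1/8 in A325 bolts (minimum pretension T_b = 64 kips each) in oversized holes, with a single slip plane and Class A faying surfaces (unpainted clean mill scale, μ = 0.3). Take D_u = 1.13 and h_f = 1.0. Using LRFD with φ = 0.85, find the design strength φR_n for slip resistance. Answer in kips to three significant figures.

R_n = μ · D_u · h_f · T_b · n_s · n_b = 0.3 × 1.13 × 1.0 × 64 × 1 × 4 = 86.78 kips.
Design strength φR_n = 0.85 × 86.78 = 73.8 kips.

73.8 kips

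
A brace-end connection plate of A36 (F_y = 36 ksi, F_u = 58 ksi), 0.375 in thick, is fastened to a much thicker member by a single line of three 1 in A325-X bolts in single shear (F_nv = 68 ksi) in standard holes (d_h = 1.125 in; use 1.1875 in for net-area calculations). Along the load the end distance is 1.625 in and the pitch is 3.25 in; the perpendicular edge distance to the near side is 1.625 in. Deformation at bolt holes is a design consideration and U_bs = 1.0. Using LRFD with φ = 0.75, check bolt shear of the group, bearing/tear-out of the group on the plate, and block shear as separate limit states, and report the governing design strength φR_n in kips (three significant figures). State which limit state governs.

66.2 kips (block shear governs)

Bolt shear: A_b = π·1²/4 = 0.7854 in²; R_n = 68 × 0.7854 × 3 × 1 = 160.2 kips → 0.75 × 160.2 = 120 kips.
Bearing: edge l_c = 1.062, r_n = 27.73 kips; interior l_c = 2.125, r_n = 52.2 kips; R_n = 27.73 + 2·52.2 = 132.1 kips → 99.1 kips.
Block shear: A_gv = 3.047, A_nv = 1.934, A_nt = 0.3867 in²; R_n = min(0.6F_uA_nv, 0.6F_yA_gv) + U_bs·F_u·A_nt = 88.24 kips → 66.2 kips.
Block shear governs: 66.2 kips.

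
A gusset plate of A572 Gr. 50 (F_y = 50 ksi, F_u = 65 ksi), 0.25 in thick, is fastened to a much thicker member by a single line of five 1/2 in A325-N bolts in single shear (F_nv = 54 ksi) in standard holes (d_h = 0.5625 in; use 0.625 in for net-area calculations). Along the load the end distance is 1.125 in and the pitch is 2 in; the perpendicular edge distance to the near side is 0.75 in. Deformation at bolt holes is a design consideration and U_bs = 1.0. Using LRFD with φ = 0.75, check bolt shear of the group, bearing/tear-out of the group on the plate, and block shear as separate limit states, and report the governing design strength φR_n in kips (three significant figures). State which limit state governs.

Bolt shear: A_b = π·0.5²/4 = 0.1963 in²; R_n = 54 × 0.1963 × 5 × 1 = 53.01 kips → 0.75 × 53.01 = 39.8 kips.
Bearing: edge l_c = 0.8438, r_n = 16.45 kips; interior l_c = 1.438, r_n = 19.5 kips; R_n = 16.45 + 4·19.5 = 94.45 kips → 70.8 kips.
Block shear: A_gv = 2.281, A_nv = 1.578, A_nt = 0.1094 in²; R_n = min(0.6F_uA_nv, 0.6F_yA_gv) + U_bs·F_u·A_nt = 68.66 kips → 51.5 kips.
Bolt shear governs: 39.8 kips.

39.8 kips (bolt shear governs)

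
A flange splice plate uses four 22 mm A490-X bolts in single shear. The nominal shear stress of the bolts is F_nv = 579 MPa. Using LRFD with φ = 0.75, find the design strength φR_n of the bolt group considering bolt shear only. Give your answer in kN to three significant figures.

A_b = π × 22² / 4 = 380.1 mm².
R_n = F_nv · A_b · n · n_s = 579 × 380.1 × 4 × 1 / 1000 = 880.4 kN.
Design strength φR_n = 0.75 × 880.4 = 660 kN.

660 kN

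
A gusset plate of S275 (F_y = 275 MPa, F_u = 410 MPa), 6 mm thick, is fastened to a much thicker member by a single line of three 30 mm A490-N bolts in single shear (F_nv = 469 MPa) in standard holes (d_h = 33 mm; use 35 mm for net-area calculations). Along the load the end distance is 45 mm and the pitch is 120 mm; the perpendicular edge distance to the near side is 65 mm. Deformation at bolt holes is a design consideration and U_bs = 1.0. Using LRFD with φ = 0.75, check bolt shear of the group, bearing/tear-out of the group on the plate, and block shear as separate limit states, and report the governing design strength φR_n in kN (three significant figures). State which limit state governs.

Bolt shear: A_b = π·30²/4 = 706.9 mm²; R_n = 469 × 706.9 × 3 × 1 / 1000 = 994.5 kN → 0.75 × 994.5 = 746 kN.
Bearing: edge l_c = 28.5, r_n = 84.13 kN; interior l_c = 87, r_n = 177.1 kN; R_n = 84.13 + 2·177.1 = 438.4 kN → 329 kN.
Block shear: A_gv = 1710, A_nv = 1185, A_nt = 285 mm²; R_n = min(0.6F_uA_nv, 0.6F_yA_gv) + U_bs·F_u·A_nt = 399 kN → 299 kN.
Block shear governs: 299 kN.

299 kN (block shear governs)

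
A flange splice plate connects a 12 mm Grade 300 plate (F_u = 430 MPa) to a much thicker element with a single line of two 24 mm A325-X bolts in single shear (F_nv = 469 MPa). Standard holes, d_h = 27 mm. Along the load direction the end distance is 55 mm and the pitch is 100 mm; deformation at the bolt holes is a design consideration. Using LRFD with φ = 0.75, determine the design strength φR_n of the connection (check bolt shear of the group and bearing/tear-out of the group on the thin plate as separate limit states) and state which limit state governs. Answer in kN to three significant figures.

318 kN (bolt shear governs)

Bolt shear: A_b = π·24²/4 = 452.4 mm²; R_n = 469 × 452.4 × 2 × 1 / 1000 = 424.3 kN → 0.75 × 424.3 = 318 kN.
Bearing (1.2 l_c t F_u ≤ 2.4 d t F_u): upper limit = 2.4·24·12·430 / 1000 = 297.2 kN.
  Edge l_c = 55 − 27/2 = 41.5 → r_n = 257 kN; interior l_c = 100 − 27 = 73 → r_n = 297.2 kN.
  R_n,bearing = 1·257 + 1·297.2 = 554.2 kN → 0.75 × 554.2 = 416 kN.
Bolt shear governs: 318 kN.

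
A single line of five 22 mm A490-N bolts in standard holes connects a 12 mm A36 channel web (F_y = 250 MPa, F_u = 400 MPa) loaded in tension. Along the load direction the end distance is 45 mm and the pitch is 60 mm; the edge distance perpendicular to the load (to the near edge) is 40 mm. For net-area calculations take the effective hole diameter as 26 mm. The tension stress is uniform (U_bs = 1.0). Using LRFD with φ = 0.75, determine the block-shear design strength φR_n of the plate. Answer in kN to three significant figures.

Shear plane L_v = 45 + 4·60 = 285 mm; A_gv = 285 × 12 = 3420 mm².
A_nv = (285 − 4.5·26) × 12 = 2016 mm².
A_nt = (40 − 0.5·26) × 12 = 324 mm².
0.6 F_u A_nv = 483.8 kN; 0.6 F_y A_gv = 513 kN → shear rupture governs the shear term.
R_n = 483.8 + 1.0 × 400 × 324 / 1000 = 613.4 kN.
Design strength φR_n = 0.75 × 613.4 = 460 kN.

460 kN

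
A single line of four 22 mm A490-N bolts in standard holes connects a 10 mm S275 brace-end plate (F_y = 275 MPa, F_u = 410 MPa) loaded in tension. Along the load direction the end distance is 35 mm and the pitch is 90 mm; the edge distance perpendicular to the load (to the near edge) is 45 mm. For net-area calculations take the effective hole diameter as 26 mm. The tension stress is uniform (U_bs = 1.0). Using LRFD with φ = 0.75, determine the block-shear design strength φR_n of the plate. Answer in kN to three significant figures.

476 kN

Shear plane L_v = 35 + 3·90 = 305 mm; A_gv = 305 × 10 = 3050 mm².
A_nv = (305 − 3.5·26) × 10 = 2140 mm².
A_nt = (45 − 0.5·26) × 10 = 320 mm².
0.6 F_u A_nv = 526.4 kN; 0.6 F_y A_gv = 503.2 kN → shear yielding governs the shear term.
R_n = 503.2 + 1.0 × 410 × 320 / 1000 = 634.5 kN.
Design strength φR_n = 0.75 × 634.5 = 476 kN.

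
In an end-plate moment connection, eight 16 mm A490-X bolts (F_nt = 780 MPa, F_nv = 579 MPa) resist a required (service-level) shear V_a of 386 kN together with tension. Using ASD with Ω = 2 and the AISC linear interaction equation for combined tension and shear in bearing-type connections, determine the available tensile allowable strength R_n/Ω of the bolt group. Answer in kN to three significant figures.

296 kN

A_b = π·16²/4 = 201.1 mm²; f_rv = 386 × 1000 / (8 × 201.1) = 240 MPa.
F'_nt = 1.3 F_nt − (Ω F_nt / F_nv) f_rv = 1.3·780 − (2·780/579)·240 = 367.4 MPa, capped at F_nt → F'_nt = 367.4 MPa.
R_n = F'_nt · A_b · n = 367.4 × 201.1 × 8 / 1000 = 591 kN.
Allowable strength R_n/Ω = 591 / 2 = 296 kN.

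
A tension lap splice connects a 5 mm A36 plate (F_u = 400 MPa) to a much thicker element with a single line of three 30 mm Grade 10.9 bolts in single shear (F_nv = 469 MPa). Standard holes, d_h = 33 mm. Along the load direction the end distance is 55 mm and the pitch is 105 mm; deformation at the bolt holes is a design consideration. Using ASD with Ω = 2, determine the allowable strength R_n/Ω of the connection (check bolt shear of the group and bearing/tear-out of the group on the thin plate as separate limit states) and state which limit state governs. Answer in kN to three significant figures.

Bolt shear: A_b = π·30²/4 = 706.9 mm²; R_n = 469 × 706.9 × 3 × 1 / 1000 = 994.5 kN → 994.5 / 2 = 497 kN.
Bearing (1.2 l_c t F_u ≤ 2.4 d t F_u): upper limit = 2.4·30·5·400 / 1000 = 144 kN.
  Edge l_c = 55 − 33/2 = 38.5 → r_n = 92.4 kN; interior l_c = 105 − 33 = 72 → r_n = 144 kN.
  R_n,bearing = 1·92.4 + 2·144 = 380.4 kN → 380.4 / 2 = 190 kN.
Bearing governs: 190 kN.

190 kN (bearing governs)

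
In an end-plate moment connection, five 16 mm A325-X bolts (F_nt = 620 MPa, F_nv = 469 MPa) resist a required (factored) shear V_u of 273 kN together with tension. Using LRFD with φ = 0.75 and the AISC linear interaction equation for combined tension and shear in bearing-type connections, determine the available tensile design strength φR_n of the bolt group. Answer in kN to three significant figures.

247 kN

A_b = π·16²/4 = 201.1 mm²; f_rv = 273 × 1000 / (5 × 201.1) = 271.6 MPa.
F'_nt = 1.3 F_nt − (F_nt / φF_nv) f_rv = 1.3·620 − (620/(0.75·469))·271.6 = 327.3 MPa, capped at F_nt → F'_nt = 327.3 MPa.
R_n = F'_nt · A_b · n = 327.3 × 201.1 × 5 / 1000 = 329.1 kN.
Design strength φR_n = 0.75 × 329.1 = 247 kN.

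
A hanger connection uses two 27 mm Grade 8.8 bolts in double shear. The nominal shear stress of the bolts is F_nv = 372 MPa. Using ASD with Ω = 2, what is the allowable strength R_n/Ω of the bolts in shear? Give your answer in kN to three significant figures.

426 kN

A_b = π × 27² / 4 = 572.6 mm².
R_n = F_nv · A_b · n · n_s = 372 × 572.6 × 2 × 2 / 1000 = 852 kN.
Allowable strength R_n/Ω = 852 / 2 = 426 kN.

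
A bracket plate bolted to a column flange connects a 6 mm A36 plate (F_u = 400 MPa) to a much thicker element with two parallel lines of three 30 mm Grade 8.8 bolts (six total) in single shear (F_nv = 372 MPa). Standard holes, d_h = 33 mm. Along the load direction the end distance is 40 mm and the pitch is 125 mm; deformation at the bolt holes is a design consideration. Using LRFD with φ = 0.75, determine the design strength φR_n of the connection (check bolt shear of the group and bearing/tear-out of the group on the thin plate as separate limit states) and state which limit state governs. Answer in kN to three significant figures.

Bolt shear: A_b = π·30²/4 = 706.9 mm²; R_n = 372 × 706.9 × 6 × 1 / 1000 = 1578 kN → 0.75 × 1578 = 1180 kN.
Bearing (1.2 l_c t F_u ≤ 2.4 d t F_u): upper limit = 2.4·30·6·400 / 1000 = 172.8 kN.
  Edge l_c = 40 − 33/2 = 23.5 → r_n = 67.68 kN; interior l_c = 125 − 33 = 92 → r_n = 172.8 kN.
  R_n,bearing = 2·67.68 + 4·172.8 = 826.6 kN → 0.75 × 826.6 = 620 kN.
Bearing governs: 620 kN.

620 kN (bearing governs)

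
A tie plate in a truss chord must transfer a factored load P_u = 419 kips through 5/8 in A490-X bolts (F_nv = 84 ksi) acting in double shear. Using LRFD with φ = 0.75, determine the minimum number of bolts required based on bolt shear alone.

A_b = π·0.625²/4 = 0.3068 in².
Per-bolt design strength φR_n = 0.75 × 84 × 0.3068 × 2 = 38.66 kips.
n ≥ 419 / 38.66 = 10.84 → use 11 bolts.

11 bolts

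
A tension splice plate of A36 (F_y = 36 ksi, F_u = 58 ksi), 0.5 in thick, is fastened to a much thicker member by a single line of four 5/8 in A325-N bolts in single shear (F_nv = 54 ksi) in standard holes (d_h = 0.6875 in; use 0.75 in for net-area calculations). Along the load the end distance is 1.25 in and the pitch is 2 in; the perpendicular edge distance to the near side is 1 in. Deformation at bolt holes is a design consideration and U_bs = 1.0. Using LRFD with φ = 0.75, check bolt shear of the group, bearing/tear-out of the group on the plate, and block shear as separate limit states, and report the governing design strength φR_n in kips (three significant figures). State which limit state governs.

49.7 kips (bolt shear governs)

Bolt shear: A_b = π·0.625²/4 = 0.3068 in²; R_n = 54 × 0.3068 × 4 × 1 = 66.27 kips → 0.75 × 66.27 = 49.7 kips.
Bearing: edge l_c = 0.9062, r_n = 31.54 kips; interior l_c = 1.312, r_n = 43.5 kips; R_n = 31.54 + 3·43.5 = 162 kips → 122 kips.
Block shear: A_gv = 3.625, A_nv = 2.312, A_nt = 0.3125 in²; R_n = min(0.6F_uA_nv, 0.6F_yA_gv) + U_bs·F_u·A_nt = 96.42 kips → 72.3 kips.
Bolt shear governs: 49.7 kips.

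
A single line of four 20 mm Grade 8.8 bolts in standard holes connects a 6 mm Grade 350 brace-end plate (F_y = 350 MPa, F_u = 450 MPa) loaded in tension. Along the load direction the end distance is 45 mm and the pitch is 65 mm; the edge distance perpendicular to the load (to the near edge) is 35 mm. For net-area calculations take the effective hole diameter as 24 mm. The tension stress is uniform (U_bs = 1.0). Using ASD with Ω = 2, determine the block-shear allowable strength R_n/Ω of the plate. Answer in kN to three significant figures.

Shear plane L_v = 45 + 3·65 = 240 mm; A_gv = 240 × 6 = 1440 mm².
A_nv = (240 − 3.5·24) × 6 = 936 mm².
A_nt = (35 − 0.5·24) × 6 = 138 mm².
0.6 F_u A_nv = 252.7 kN; 0.6 F_y A_gv = 302.4 kN → shear rupture governs the shear term.
R_n = 252.7 + 1.0 × 450 × 138 / 1000 = 314.8 kN.
Allowable strength R_n/Ω = 314.8 / 2 = 157 kN.

157 kN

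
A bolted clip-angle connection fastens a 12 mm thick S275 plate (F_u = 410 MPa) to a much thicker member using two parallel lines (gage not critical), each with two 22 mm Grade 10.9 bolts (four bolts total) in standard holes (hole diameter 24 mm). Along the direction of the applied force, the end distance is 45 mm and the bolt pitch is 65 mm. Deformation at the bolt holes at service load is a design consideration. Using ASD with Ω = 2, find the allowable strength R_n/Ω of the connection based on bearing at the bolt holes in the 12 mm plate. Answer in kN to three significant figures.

Per bolt r_n = 1.2 l_c t F_u ≤ 2.4 d t F_u; upper limit = 2.4 × 22 × 12 × 410 / 1000 = 259.8 kN.
Edge bolt: l_c = 45 − 24/2 = 33 mm → 1.2 × 33 × 12 × 410 / 1000 = 194.8 → r_n = 194.8 kN.
Interior bolts: l_c = 65 − 24 = 41 mm → 1.2 × 41 × 12 × 410 / 1000 = 242.1 → r_n = 242.1 kN.
R_n = 2 × 194.8 + 2 × 242.1 = 873.8 kN.
Allowable strength R_n/Ω = 873.8 / 2 = 437 kN.

437 kN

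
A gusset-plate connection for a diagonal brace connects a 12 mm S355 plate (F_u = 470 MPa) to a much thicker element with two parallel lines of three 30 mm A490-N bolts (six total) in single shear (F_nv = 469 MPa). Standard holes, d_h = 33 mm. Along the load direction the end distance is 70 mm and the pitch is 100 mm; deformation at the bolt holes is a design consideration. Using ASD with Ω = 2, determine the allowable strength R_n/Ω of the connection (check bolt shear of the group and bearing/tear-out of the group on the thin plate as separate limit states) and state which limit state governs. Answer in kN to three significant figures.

995 kN (bolt shear governs)

Bolt shear: A_b = π·30²/4 = 706.9 mm²; R_n = 469 × 706.9 × 6 × 1 / 1000 = 1989 kN → 1989 / 2 = 995 kN.
Bearing (1.2 l_c t F_u ≤ 2.4 d t F_u): upper limit = 2.4·30·12·470 / 1000 = 406.1 kN.
  Edge l_c = 70 − 33/2 = 53.5 → r_n = 362.1 kN; interior l_c = 100 − 33 = 67 → r_n = 406.1 kN.
  R_n,bearing = 2·362.1 + 4·406.1 = 2348 kN → 2348 / 2 = 1170 kN.
Bolt shear governs: 995 kN.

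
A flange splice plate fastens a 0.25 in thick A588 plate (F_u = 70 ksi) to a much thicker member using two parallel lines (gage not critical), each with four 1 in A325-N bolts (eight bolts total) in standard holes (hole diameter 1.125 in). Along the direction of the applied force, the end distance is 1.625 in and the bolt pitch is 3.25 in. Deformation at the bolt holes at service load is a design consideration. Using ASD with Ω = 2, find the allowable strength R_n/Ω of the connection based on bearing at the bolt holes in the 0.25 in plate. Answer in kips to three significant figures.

Per bolt r_n = 1.2 l_c t F_u ≤ 2.4 d t F_u; upper limit = 2.4 × 1 × 0.25 × 70 = 42 kips.
Edge bolt: l_c = 1.625 − 1.125/2 = 1.062 in → 1.2 × 1.062 × 0.25 × 70 = 22.31 → r_n = 22.31 kips.
Interior bolts: l_c = 3.25 − 1.125 = 2.125 in → 1.2 × 2.125 × 0.25 × 70 = 44.62 → r_n = 42 kips.
R_n = 2 × 22.31 + 6 × 42 = 296.6 kips.
Allowable strength R_n/Ω = 296.6 / 2 = 148 kips.

148 kips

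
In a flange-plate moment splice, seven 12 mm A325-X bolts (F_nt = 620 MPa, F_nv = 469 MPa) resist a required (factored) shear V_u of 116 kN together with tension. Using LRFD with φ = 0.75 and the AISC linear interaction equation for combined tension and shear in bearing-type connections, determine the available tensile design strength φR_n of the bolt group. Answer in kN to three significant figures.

A_b = π·12²/4 = 113.1 mm²; f_rv = 116 × 1000 / (7 × 113.1) = 146.5 MPa.
F'_nt = 1.3 F_nt − (F_nt / φF_nv) f_rv = 1.3·620 − (620/(0.75·469))·146.5 = 547.7 MPa, capped at F_nt → F'_nt = 547.7 MPa.
R_n = F'_nt · A_b · n = 547.7 × 113.1 × 7 / 1000 = 433.6 kN.
Design strength φR_n = 0.75 × 433.6 = 325 kN.

325 kN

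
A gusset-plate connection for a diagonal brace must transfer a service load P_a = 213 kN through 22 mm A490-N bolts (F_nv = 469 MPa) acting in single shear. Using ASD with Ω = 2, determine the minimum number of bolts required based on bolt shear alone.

3 bolts

A_b = π·22²/4 = 380.1 mm².
Per-bolt allowable strength R_n/Ω = 469 × 380.1 × 1 / 1000 / 2 = 89.14 kN.
n ≥ 213 / 89.14 = 2.389 → use 3 bolts.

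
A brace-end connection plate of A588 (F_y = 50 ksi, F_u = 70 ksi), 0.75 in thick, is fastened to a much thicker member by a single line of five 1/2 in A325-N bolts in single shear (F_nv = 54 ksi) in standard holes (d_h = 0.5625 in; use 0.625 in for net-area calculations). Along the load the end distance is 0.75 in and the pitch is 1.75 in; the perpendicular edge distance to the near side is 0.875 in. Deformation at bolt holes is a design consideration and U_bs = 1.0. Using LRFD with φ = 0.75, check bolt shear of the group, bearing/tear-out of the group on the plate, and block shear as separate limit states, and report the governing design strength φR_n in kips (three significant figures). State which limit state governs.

39.8 kips (bolt shear governs)

Bolt shear: A_b = π·0.5²/4 = 0.1963 in²; R_n = 54 × 0.1963 × 5 × 1 = 53.01 kips → 0.75 × 53.01 = 39.8 kips.
Bearing: edge l_c = 0.4688, r_n = 29.53 kips; interior l_c = 1.188, r_n = 63 kips; R_n = 29.53 + 4·63 = 281.5 kips → 211 kips.
Block shear: A_gv = 5.812, A_nv = 3.703, A_nt = 0.4219 in²; R_n = min(0.6F_uA_nv, 0.6F_yA_gv) + U_bs·F_u·A_nt = 185.1 kips → 139 kips.
Bolt shear governs: 39.8 kips.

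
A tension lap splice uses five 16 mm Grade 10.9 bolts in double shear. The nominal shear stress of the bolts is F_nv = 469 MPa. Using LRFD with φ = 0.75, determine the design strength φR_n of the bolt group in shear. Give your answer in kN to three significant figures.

707 kN

A_b = π × 16² / 4 = 201.1 mm².
R_n = F_nv · A_b · n · n_s = 469 × 201.1 × 5 × 2 / 1000 = 943 kN.
Design strength φR_n = 0.75 × 943 = 707 kN.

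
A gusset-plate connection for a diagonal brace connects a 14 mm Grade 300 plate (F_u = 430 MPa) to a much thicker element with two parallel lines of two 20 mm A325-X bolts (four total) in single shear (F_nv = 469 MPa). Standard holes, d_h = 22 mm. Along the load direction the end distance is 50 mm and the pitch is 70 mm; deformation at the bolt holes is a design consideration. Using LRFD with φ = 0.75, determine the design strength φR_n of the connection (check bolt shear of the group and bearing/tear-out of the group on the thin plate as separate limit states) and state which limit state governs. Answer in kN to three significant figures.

Bolt shear: A_b = π·20²/4 = 314.2 mm²; R_n = 469 × 314.2 × 4 × 1 / 1000 = 589.4 kN → 0.75 × 589.4 = 442 kN.
Bearing (1.2 l_c t F_u ≤ 2.4 d t F_u): upper limit = 2.4·20·14·430 / 1000 = 289 kN.
  Edge l_c = 50 − 22/2 = 39 → r_n = 281.7 kN; interior l_c = 70 − 22 = 48 → r_n = 289 kN.
  R_n,bearing = 2·281.7 + 2·289 = 1141 kN → 0.75 × 1141 = 856 kN.
Bolt shear governs: 442 kN.

442 kN (bolt shear governs)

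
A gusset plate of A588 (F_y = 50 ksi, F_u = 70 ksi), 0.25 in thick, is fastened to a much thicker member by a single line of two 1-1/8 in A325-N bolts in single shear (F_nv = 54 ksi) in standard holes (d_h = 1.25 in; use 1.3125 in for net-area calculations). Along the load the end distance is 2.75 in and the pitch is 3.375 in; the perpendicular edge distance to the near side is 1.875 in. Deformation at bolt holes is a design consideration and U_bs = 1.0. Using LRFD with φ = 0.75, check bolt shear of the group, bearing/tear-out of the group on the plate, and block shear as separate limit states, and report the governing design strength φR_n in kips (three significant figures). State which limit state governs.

48.7 kips (block shear governs)

Bolt shear: A_b = π·1.125²/4 = 0.994 in²; R_n = 54 × 0.994 × 2 × 1 = 107.4 kips → 0.75 × 107.4 = 80.5 kips.
Bearing: edge l_c = 2.125, r_n = 44.62 kips; interior l_c = 2.125, r_n = 44.62 kips; R_n = 44.62 + 1·44.62 = 89.25 kips → 66.9 kips.
Block shear: A_gv = 1.531, A_nv = 1.039, A_nt = 0.3047 in²; R_n = min(0.6F_uA_nv, 0.6F_yA_gv) + U_bs·F_u·A_nt = 64.97 kips → 48.7 kips.
Block shear governs: 48.7 kips.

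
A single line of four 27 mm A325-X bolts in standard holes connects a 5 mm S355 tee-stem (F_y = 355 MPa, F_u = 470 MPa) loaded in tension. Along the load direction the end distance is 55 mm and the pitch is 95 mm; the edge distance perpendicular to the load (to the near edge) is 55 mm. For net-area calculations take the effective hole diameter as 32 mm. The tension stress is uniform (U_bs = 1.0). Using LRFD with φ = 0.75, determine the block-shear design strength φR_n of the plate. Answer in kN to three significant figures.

Shear plane L_v = 55 + 3·95 = 340 mm; A_gv = 340 × 5 = 1700 mm².
A_nv = (340 − 3.5·32) × 5 = 1140 mm².
A_nt = (55 − 0.5·32) × 5 = 195 mm².
0.6 F_u A_nv = 321.5 kN; 0.6 F_y A_gv = 362.1 kN → shear rupture governs the shear term.
R_n = 321.5 + 1.0 × 470 × 195 / 1000 = 413.1 kN.
Design strength φR_n = 0.75 × 413.1 = 310 kN.

310 kN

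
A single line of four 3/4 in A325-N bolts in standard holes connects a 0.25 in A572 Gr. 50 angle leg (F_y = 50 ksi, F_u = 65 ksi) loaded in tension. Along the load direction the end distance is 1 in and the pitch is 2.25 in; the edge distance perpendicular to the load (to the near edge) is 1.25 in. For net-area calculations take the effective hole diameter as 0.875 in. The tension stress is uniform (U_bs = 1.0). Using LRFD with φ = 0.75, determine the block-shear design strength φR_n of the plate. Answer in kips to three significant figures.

Shear plane L_v = 1 + 3·2.25 = 7.75 in; A_gv = 7.75 × 0.25 = 1.938 in².
A_nv = (7.75 − 3.5·0.875) × 0.25 = 1.172 in².
A_nt = (1.25 − 0.5·0.875) × 0.25 = 0.2031 in².
0.6 F_u A_nv = 45.7 kips; 0.6 F_y A_gv = 58.12 kips → shear rupture governs the shear term.
R_n = 45.7 + 1.0 × 65 × 0.2031 = 58.91 kips.
Design strength φR_n = 0.75 × 58.91 = 44.2 kips.

44.2 kips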